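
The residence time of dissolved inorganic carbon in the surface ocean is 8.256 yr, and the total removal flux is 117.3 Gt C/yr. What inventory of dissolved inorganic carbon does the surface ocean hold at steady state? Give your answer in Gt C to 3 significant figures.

τ = M/F ⇒ M = τ × F = 8.256 × 117.3 = 968.4 Gt C.

968 Gt C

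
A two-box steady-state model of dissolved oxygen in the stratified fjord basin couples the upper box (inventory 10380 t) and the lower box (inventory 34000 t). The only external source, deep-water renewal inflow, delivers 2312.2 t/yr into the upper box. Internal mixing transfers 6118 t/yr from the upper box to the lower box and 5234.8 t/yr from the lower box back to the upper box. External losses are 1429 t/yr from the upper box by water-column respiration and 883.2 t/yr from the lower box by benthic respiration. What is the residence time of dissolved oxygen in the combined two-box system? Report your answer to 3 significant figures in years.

19.2 yr

For the system as a whole, the A↔B exchange is internal and contributes nothing to the throughput; only the external sinks remove mass.
M_total = 10380 + 34000 = 44380 t.
ΣF_external_out = 1429 + 883.2 = 2312.2 t/yr.
τ = M_total / ΣF_ext = 44380 / 2312.2 = 19.19 yr.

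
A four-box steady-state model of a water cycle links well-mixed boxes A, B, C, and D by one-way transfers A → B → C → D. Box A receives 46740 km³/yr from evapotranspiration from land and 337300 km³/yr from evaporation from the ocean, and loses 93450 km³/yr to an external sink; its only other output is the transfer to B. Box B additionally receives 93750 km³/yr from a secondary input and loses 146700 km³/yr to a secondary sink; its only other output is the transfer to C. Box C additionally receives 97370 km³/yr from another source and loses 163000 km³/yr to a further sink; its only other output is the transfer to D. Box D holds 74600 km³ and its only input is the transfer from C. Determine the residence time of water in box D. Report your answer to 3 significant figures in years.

0.434 yr

Box A: F(A→B) = (46740 + 337300) − 93450 = 290590 km³/yr.
Box B: F(B→C) = (290590 + 93750) − 146700 = 237640 km³/yr.
Box C: F(C→D) = (237640 + 97370) − 163000 = 172010 km³/yr.
Box D throughput = its input = 172010 km³/yr; τ = 74600 / 172010 = 0.4337 yr.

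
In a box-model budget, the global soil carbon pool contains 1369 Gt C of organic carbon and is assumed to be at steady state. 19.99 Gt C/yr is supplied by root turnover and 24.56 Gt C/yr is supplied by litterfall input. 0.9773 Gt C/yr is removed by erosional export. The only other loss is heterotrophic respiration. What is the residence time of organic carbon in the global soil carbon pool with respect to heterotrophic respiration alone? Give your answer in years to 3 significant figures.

31.4 yr

At steady state ΣF_in = ΣF_out.
ΣF_in = 19.99 + 24.56 = 44.550 Gt C/yr.
Heterotrophic respiration flux = ΣF_in − (0.9773) = 44.550 − 0.9773 = 43.57 Gt C/yr.
τ = M / F = 1369 / 43.57 = 31.42 yr.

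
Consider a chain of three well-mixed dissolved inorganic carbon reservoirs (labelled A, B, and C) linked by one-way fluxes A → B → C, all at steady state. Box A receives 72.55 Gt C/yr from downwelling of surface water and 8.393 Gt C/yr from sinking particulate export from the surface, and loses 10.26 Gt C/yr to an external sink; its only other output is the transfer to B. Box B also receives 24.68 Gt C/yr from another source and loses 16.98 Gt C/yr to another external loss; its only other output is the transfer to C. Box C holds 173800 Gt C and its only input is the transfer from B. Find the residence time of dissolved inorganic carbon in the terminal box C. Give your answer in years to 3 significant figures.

2220 yr

Box A: F(A→B) = (72.55 + 8.393) − 10.26 = 70.683 Gt C/yr.
Box B: F(B→C) = (70.683 + 24.68) − 16.98 = 78.383 Gt C/yr.
Box C throughput = its input = 78.383 Gt C/yr; τ = 173800 / 78.383 = 2217 yr.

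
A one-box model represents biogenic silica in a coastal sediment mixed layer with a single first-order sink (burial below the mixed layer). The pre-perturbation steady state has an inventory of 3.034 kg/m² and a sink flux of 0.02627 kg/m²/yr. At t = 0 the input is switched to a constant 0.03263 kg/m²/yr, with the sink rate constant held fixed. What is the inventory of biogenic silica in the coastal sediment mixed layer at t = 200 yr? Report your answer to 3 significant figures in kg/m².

3.64 kg/m²

Residence time τ = M₀/F₀ = 115.5 yr. The eventual steady state is M_∞ = M₀·(F₁/F₀) = 3.034 × 0.03263/0.02627 = 3.7685 kg/m².
The anomaly ΔM(t) = M(t) − M_∞ decays as ΔM₀·e^(−t/τ) with ΔM₀ = 3.034 − 3.7685 = −0.7345 kg/m².
At t = 200 yr, e^(−t/τ) = e^(−1.732) = 0.1770, so ΔM = −0.1300 kg/m² and M = 3.7685 − 0.1300 = 3.6385 kg/m².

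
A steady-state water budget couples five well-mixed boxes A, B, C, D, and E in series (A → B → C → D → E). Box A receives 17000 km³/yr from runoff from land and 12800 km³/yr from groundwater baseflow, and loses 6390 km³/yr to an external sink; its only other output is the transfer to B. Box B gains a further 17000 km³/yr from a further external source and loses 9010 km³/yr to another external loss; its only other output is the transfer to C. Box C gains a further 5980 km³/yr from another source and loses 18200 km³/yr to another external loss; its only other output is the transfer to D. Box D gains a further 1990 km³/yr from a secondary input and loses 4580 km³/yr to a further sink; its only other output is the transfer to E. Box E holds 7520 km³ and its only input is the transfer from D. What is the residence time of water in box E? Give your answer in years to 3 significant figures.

Box A: F(A→B) = (17000 + 12800) − 6390 = 23410 km³/yr.
Box B: F(B→C) = (23410 + 17000) − 9010 = 31400 km³/yr.
Box C: F(C→D) = (31400 + 5980) − 18200 = 19180 km³/yr.
Box D: F(D→E) = (19180 + 1990) − 4580 = 16590 km³/yr.
Box E throughput = its input = 16590 km³/yr; τ = 7520 / 16590 = 0.4533 yr.

0.453 yr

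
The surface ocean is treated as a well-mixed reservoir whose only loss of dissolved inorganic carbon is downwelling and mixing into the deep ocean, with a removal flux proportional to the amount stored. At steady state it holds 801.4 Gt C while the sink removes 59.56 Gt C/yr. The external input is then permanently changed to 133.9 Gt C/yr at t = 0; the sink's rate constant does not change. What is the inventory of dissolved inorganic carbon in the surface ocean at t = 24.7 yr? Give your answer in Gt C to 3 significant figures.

1640 Gt C

Residence time τ = M₀/F₀ = 13.46 yr. The eventual steady state is M_∞ = M₀·(F₁/F₀) = 801.4 × 133.9/59.56 = 1801.7 Gt C.
The anomaly ΔM(t) = M(t) − M_∞ decays as ΔM₀·e^(−t/τ) with ΔM₀ = 801.4 − 1801.7 = −1000 Gt C.
At t = 24.7 yr, e^(−t/τ) = e^(−1.836) = 0.1595, so ΔM = −159.5 Gt C and M = 1801.7 − 159.5 = 1642.1 Gt C.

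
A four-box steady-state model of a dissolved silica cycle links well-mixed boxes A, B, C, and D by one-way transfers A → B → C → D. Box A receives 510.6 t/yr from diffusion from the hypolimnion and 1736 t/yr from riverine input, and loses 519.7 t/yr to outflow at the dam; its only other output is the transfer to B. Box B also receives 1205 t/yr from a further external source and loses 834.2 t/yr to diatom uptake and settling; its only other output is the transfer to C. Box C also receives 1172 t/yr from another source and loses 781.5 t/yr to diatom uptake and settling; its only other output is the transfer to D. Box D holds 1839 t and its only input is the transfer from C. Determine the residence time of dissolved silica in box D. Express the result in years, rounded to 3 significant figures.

0.739 yr

Box A: F(A→B) = (510.6 + 1736) − 519.7 = 1726.9 t/yr.
Box B: F(B→C) = (1726.9 + 1205) − 834.2 = 2097.7 t/yr.
Box C: F(C→D) = (2097.7 + 1172) − 781.5 = 2488.2 t/yr.
Box D throughput = its input = 2488.2 t/yr; τ = 1839 / 2488.2 = 0.7391 yr.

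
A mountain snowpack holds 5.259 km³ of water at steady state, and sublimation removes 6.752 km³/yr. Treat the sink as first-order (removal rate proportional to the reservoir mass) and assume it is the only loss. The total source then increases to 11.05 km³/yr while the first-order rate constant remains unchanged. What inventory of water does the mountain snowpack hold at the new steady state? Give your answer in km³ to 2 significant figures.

Rate constant k = F/M = 6.752 / 5.259 = 1.284 yr⁻¹.
At the new steady state, source = k·M_new ⇒ M_new = 11.05 / 1.284 = 8.607 km³.
(Equivalently M_new = M × F_new/F_old = 5.259 × 11.05/6.752.)

8.6 km³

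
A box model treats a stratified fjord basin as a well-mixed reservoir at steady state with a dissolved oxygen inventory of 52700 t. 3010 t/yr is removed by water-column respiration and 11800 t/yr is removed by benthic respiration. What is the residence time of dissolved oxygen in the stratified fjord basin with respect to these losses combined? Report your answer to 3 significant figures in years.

Total removal = 3010 + 11800 = 14810 t/yr.
τ = M / ΣF_out = 52700 / 14810 = 3.558 yr.

3.56 yr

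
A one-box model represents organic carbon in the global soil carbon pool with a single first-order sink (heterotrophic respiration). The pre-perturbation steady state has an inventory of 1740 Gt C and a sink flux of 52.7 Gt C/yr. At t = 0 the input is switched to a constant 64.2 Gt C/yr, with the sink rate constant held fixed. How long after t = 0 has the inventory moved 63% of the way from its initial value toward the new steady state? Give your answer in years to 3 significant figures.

32.8 yr

τ = M₀/F₀ = 1740/52.7 = 33.02 yr.
The remaining gap fraction is e^(−t/τ); 63% covered ⇒ e^(−t/τ) = 0.370.
t = −τ ln(0.370) = 33.02 × 0.9943 = 32.83 yr.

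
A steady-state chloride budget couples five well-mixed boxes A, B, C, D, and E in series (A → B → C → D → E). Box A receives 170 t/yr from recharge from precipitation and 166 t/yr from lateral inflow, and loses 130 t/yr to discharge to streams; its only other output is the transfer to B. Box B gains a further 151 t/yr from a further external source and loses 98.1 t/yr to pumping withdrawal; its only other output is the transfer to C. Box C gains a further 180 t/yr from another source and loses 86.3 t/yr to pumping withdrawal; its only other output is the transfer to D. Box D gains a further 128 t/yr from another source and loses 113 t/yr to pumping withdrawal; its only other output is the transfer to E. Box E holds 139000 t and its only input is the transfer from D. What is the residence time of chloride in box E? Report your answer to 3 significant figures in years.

Box A: F(A→B) = (170 + 166) − 130 = 206.00 t/yr.
Box B: F(B→C) = (206.00 + 151) − 98.1 = 258.90 t/yr.
Box C: F(C→D) = (258.90 + 180) − 86.3 = 352.60 t/yr.
Box D: F(D→E) = (352.60 + 128) − 113 = 367.60 t/yr.
Box E throughput = its input = 367.60 t/yr; τ = 139000 / 367.60 = 378.1 yr.

378 yr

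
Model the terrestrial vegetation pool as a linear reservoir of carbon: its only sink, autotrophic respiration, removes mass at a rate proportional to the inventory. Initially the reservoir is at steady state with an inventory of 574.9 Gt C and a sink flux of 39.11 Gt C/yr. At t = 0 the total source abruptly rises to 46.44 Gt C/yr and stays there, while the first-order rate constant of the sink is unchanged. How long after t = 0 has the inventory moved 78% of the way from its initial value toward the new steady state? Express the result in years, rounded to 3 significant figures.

τ = M₀/F₀ = 574.9/39.11 = 14.70 yr.
The remaining gap fraction is e^(−t/τ); 78% covered ⇒ e^(−t/τ) = 0.220.
t = −τ ln(0.220) = 14.70 × 1.514 = 22.26 yr.

22.3 yr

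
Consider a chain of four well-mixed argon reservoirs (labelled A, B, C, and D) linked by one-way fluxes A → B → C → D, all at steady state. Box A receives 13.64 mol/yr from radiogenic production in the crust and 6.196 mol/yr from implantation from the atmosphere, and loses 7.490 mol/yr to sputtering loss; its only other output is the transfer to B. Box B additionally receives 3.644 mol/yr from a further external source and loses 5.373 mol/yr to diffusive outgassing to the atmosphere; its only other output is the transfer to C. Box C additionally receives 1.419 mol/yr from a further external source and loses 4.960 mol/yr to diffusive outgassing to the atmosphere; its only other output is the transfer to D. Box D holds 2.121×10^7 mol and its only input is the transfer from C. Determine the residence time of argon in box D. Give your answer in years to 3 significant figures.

Box A: F(A→B) = (13.64 + 6.196) − 7.490 = 12.346 mol/yr.
Box B: F(B→C) = (12.346 + 3.644) − 5.373 = 10.617 mol/yr.
Box C: F(C→D) = (10.617 + 1.419) − 4.960 = 7.0760 mol/yr.
Box D throughput = its input = 7.0760 mol/yr; τ = 2.121×10^7 / 7.0760 = 2.997×10^6 yr.

3.00×10^6 yr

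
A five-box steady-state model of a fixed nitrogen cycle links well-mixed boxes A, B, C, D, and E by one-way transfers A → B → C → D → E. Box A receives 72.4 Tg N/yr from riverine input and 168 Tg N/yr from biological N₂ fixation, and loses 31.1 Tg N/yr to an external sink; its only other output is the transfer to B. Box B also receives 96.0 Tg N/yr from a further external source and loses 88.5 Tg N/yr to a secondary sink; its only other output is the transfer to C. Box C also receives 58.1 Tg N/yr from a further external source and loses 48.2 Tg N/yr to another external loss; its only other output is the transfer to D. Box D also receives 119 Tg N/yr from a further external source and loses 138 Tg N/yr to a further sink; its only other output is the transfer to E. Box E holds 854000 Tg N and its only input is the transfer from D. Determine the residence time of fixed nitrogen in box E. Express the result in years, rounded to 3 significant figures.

4110 yr

Box A: F(A→B) = (72.4 + 168) − 31.1 = 209.30 Tg N/yr.
Box B: F(B→C) = (209.30 + 96.0) − 88.5 = 216.80 Tg N/yr.
Box C: F(C→D) = (216.80 + 58.1) − 48.2 = 226.70 Tg N/yr.
Box D: F(D→E) = (226.70 + 119) − 138 = 207.70 Tg N/yr.
Box E throughput = its input = 207.70 Tg N/yr; τ = 854000 / 207.70 = 4112 yr.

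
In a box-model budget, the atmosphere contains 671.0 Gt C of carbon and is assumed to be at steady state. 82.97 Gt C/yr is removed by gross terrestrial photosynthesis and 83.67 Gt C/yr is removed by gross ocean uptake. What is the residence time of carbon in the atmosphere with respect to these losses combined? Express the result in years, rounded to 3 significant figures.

Total removal = 82.97 + 83.67 = 166.64 Gt C/yr.
τ = M / ΣF_out = 671.0 / 166.64 = 4.027 yr.

4.03 yr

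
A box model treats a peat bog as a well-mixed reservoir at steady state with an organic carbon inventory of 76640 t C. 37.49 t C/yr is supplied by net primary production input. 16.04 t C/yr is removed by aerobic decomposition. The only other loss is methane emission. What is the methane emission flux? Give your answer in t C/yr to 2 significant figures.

At steady state ΣF_in = ΣF_out.
ΣF_in = 37.490 t C/yr.
Methane emission flux = ΣF_in − (16.04) = 37.490 − 16.04 = 21.45 t C/yr.

21 t C/yr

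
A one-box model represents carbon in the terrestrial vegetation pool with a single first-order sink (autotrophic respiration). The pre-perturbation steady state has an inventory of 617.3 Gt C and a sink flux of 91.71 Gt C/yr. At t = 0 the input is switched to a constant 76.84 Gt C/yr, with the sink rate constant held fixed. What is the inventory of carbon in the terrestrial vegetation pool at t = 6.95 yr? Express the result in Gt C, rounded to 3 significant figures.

Residence time τ = M₀/F₀ = 6.731 yr. The eventual steady state is M_∞ = M₀·(F₁/F₀) = 617.3 × 76.84/91.71 = 517.21 Gt C.
The anomaly ΔM(t) = M(t) − M_∞ decays as ΔM₀·e^(−t/τ) with ΔM₀ = 617.3 − 517.21 = 100.1 Gt C.
At t = 6.95 yr, e^(−t/τ) = e^(−1.033) = 0.3561, so ΔM = 35.64 Gt C and M = 517.21 + 35.64 = 552.85 Gt C.

553 Gt C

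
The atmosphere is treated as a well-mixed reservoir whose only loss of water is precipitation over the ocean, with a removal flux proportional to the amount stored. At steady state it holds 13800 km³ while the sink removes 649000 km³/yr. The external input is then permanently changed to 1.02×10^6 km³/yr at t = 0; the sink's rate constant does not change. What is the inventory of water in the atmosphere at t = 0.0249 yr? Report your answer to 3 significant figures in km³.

τ = M₀/F₀ = 13800/649000 = 0.02126 yr; rate constant k = 1/τ.
New steady state M_∞ = F₁/k = F₁·τ = 1.02×10^6 × 0.02126 = 21689 km³.
M(t) = M_∞ + (M₀ − M_∞)·e^(−t/τ); t/τ = 0.0249/0.02126 = 1.171, so e^(−t/τ) = 0.3100.
M(t) = 21689 − 7889 × 0.3100 = 19243 km³.

19200 km³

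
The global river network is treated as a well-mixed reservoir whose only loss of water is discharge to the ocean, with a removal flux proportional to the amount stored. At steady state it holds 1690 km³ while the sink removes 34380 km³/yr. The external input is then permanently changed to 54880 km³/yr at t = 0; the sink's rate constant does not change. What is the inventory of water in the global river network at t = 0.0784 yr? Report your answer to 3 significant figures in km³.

Residence time τ = M₀/F₀ = 0.04916 yr. The eventual steady state is M_∞ = M₀·(F₁/F₀) = 1690 × 54880/34380 = 2697.7 km³.
The anomaly ΔM(t) = M(t) − M_∞ decays as ΔM₀·e^(−t/τ) with ΔM₀ = 1690 − 2697.7 = −1008 km³.
At t = 0.0784 yr, e^(−t/τ) = e^(−1.595) = 0.2029, so ΔM = −204.5 km³ and M = 2697.7 − 204.5 = 2493.2 km³.

2490 km³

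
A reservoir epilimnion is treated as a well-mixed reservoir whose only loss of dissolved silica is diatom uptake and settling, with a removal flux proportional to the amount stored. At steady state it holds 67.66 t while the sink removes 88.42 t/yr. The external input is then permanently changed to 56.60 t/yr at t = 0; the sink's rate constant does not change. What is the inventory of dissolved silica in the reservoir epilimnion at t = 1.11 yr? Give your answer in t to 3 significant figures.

49.0 t

Residence time τ = M₀/F₀ = 0.7652 yr. The eventual steady state is M_∞ = M₀·(F₁/F₀) = 67.66 × 56.60/88.42 = 43.311 t.
The anomaly ΔM(t) = M(t) − M_∞ decays as ΔM₀·e^(−t/τ) with ΔM₀ = 67.66 − 43.311 = 24.35 t.
At t = 1.11 yr, e^(−t/τ) = e^(−1.451) = 0.2344, so ΔM = 5.708 t and M = 43.311 + 5.708 = 49.019 t.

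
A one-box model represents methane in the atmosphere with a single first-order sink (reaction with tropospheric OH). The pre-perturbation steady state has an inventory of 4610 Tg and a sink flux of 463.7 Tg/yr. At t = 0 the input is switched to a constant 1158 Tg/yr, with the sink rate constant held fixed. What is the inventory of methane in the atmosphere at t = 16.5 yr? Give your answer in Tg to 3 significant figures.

The sink rate constant is k = F₀/M₀ = 463.7/4610 = 0.1006 yr⁻¹.
Solving dM/dt = F₁ − kM with M(0) = M₀ gives M(t) = F₁/k + (M₀ − F₁/k)·e^(−kt).
F₁/k = 1158/0.1006 = 11513 Tg; kt = 0.1006 × 16.5 = 1.660, e^(−kt) = 0.1902.
M(16.5) = 11513 + (4610 − 11513) × 0.1902 = 11513 − 1313 = 10200 Tg.

10200 Tg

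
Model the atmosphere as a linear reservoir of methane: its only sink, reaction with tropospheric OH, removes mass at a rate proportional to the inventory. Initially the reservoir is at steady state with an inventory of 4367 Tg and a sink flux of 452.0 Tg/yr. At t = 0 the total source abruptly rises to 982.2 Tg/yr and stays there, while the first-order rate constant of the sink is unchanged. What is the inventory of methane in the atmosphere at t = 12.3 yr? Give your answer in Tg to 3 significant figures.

8060 Tg

Residence time τ = M₀/F₀ = 9.662 yr. The eventual steady state is M_∞ = M₀·(F₁/F₀) = 4367 × 982.2/452.0 = 9489.5 Tg.
The anomaly ΔM(t) = M(t) − M_∞ decays as ΔM₀·e^(−t/τ) with ΔM₀ = 4367 − 9489.5 = −5123 Tg.
At t = 12.3 yr, e^(−t/τ) = e^(−1.273) = 0.2800, so ΔM = −1434 Tg and M = 9489.5 − 1434 = 8055.4 Tg.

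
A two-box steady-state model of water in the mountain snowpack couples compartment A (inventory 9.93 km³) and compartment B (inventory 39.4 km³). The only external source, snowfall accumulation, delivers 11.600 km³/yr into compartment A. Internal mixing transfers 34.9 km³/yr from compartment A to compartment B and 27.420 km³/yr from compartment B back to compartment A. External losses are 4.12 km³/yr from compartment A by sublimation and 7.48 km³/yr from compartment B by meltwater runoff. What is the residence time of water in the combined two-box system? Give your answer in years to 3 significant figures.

Treat the two boxes together as one reservoir: the mixing fluxes between them are internal recycling, so τ = ΣM / Σ(external losses).
M_total = 9.93 + 39.4 = 49.330 km³.
ΣF_external_out = 4.12 + 7.48 = 11.600 km³/yr.
τ = M_total / ΣF_ext = 49.330 / 11.600 = 4.253 yr.

4.25 yr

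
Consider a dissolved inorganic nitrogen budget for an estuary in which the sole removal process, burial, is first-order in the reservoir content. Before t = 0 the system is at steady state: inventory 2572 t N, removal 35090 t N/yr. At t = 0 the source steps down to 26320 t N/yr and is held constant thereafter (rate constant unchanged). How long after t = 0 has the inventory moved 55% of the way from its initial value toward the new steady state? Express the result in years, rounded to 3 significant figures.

τ = M₀/F₀ = 2572/35090 = 0.07330 yr.
The remaining gap fraction is e^(−t/τ); 55% covered ⇒ e^(−t/τ) = 0.450.
t = −τ ln(0.450) = 0.07330 × 0.7985 = 0.05853 yr.

0.0585 yr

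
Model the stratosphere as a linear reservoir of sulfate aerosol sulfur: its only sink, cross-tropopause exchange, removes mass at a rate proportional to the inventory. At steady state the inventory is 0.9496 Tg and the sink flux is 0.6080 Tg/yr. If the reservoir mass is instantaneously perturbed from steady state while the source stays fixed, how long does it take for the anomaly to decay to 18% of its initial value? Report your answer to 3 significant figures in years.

For a linear reservoir the anomaly decays as exp(−t/τ) with τ = M/F = 0.9496/0.6080 = 1.562 yr.
exp(−t/τ) = 0.18 ⇒ t = −τ ln(0.18) = 1.562 × 1.715 = 2.678 yr.

2.68 yr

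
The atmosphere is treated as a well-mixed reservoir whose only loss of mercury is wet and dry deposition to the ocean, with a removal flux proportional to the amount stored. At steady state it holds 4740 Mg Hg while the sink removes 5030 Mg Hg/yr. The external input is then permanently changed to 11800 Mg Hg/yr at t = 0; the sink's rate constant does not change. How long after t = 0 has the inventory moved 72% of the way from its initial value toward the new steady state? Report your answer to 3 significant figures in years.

1.20 yr

τ = M₀/F₀ = 4740/5030 = 0.9423 yr.
The remaining gap fraction is e^(−t/τ); 72% covered ⇒ e^(−t/τ) = 0.280.
t = −τ ln(0.280) = 0.9423 × 1.273 = 1.200 yr.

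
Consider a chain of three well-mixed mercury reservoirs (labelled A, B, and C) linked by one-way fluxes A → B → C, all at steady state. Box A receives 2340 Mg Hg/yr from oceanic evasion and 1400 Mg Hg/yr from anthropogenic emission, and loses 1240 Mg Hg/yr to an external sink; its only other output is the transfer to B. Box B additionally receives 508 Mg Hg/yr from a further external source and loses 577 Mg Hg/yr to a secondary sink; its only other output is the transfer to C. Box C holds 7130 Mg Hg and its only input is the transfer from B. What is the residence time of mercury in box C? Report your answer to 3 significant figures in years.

2.93 yr

Box A: F(A→B) = (2340 + 1400) − 1240 = 2500.0 Mg Hg/yr.
Box B: F(B→C) = (2500.0 + 508) − 577 = 2431.0 Mg Hg/yr.
Box C throughput = its input = 2431.0 Mg Hg/yr; τ = 7130 / 2431.0 = 2.933 yr.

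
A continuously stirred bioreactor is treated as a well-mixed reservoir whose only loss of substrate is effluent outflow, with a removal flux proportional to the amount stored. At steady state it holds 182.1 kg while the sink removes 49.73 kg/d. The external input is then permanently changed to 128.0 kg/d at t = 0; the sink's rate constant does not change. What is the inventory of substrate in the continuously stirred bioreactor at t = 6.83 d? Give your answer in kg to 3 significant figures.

424 kg

τ = M₀/F₀ = 182.1/49.73 = 3.662 d; rate constant k = 1/τ.
New steady state M_∞ = F₁/k = F₁·τ = 128.0 × 3.662 = 468.71 kg.
M(t) = M_∞ + (M₀ − M_∞)·e^(−t/τ); t/τ = 6.83/3.662 = 1.865, so e^(−t/τ) = 0.1549.
M(t) = 468.71 − 286.6 × 0.1549 = 424.32 kg.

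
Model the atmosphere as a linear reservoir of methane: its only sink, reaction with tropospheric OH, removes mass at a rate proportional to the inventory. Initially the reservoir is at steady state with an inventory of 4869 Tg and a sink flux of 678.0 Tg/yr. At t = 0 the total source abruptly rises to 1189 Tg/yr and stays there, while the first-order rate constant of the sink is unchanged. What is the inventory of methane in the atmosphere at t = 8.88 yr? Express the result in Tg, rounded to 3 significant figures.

The sink rate constant is k = F₀/M₀ = 678.0/4869 = 0.1392 yr⁻¹.
Solving dM/dt = F₁ − kM with M(0) = M₀ gives M(t) = F₁/k + (M₀ − F₁/k)·e^(−kt).
F₁/k = 1189/0.1392 = 8538.7 Tg; kt = 0.1392 × 8.88 = 1.237, e^(−kt) = 0.2904.
M(8.88) = 8538.7 + (4869 − 8538.7) × 0.2904 = 8538.7 − 1066 = 7473.1 Tg.

7470 Tg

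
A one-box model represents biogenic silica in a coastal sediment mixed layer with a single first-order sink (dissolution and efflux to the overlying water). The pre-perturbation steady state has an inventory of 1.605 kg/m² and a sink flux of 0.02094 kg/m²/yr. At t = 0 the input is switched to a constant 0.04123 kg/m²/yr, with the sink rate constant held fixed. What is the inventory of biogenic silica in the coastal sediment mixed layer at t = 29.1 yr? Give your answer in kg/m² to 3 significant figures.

2.10 kg/m²

Residence time τ = M₀/F₀ = 76.65 yr. The eventual steady state is M_∞ = M₀·(F₁/F₀) = 1.605 × 0.04123/0.02094 = 3.1602 kg/m².
The anomaly ΔM(t) = M(t) − M_∞ decays as ΔM₀·e^(−t/τ) with ΔM₀ = 1.605 − 3.1602 = −1.555 kg/m².
At t = 29.1 yr, e^(−t/τ) = e^(−0.3797) = 0.6841, so ΔM = −1.064 kg/m² and M = 3.1602 − 1.064 = 2.0963 kg/m².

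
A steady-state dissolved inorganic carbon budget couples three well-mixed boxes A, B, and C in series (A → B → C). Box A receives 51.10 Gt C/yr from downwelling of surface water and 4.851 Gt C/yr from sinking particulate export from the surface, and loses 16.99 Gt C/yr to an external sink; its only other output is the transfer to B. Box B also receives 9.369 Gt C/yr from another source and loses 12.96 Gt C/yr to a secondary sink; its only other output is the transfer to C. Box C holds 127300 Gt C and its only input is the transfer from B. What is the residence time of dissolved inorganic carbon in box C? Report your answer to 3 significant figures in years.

3600 yr

Box A: F(A→B) = (51.10 + 4.851) − 16.99 = 38.961 Gt C/yr.
Box B: F(B→C) = (38.961 + 9.369) − 12.96 = 35.370 Gt C/yr.
Box C throughput = its input = 35.370 Gt C/yr; τ = 127300 / 35.370 = 3599 yr.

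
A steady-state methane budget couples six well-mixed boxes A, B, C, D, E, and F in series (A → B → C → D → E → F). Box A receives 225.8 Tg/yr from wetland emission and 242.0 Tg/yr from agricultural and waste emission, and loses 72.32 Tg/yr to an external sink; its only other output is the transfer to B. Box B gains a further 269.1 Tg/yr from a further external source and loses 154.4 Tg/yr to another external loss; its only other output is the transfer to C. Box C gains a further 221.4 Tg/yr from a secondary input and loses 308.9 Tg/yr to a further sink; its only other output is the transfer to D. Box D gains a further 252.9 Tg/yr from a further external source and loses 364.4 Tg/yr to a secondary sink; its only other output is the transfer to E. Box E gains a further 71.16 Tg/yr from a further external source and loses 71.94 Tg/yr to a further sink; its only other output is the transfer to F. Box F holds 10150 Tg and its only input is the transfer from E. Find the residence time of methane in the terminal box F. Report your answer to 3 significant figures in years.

Box A: F(A→B) = (225.8 + 242.0) − 72.32 = 395.48 Tg/yr.
Box B: F(B→C) = (395.48 + 269.1) − 154.4 = 510.18 Tg/yr.
Box C: F(C→D) = (510.18 + 221.4) − 308.9 = 422.68 Tg/yr.
Box D: F(D→E) = (422.68 + 252.9) − 364.4 = 311.18 Tg/yr.
Box E: F(E→F) = (311.18 + 71.16) − 71.94 = 310.40 Tg/yr.
Box F throughput = its input = 310.40 Tg/yr; τ = 10150 / 310.40 = 32.70 yr.

32.7 yr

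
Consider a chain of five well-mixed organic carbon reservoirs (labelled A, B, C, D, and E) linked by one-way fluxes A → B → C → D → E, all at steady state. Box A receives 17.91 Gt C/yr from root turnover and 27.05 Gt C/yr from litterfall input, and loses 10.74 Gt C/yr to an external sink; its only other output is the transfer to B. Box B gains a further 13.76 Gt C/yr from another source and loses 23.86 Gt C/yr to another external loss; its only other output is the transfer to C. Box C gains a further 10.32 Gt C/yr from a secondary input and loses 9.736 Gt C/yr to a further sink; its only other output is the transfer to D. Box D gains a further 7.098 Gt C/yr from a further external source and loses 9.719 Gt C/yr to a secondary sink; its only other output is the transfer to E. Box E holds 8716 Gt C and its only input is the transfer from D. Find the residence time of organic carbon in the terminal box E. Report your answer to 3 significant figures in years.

Box A: F(A→B) = (17.91 + 27.05) − 10.74 = 34.220 Gt C/yr.
Box B: F(B→C) = (34.220 + 13.76) − 23.86 = 24.120 Gt C/yr.
Box C: F(C→D) = (24.120 + 10.32) − 9.736 = 24.704 Gt C/yr.
Box D: F(D→E) = (24.704 + 7.098) − 9.719 = 22.083 Gt C/yr.
Box E throughput = its input = 22.083 Gt C/yr; τ = 8716 / 22.083 = 394.7 yr.

395 yr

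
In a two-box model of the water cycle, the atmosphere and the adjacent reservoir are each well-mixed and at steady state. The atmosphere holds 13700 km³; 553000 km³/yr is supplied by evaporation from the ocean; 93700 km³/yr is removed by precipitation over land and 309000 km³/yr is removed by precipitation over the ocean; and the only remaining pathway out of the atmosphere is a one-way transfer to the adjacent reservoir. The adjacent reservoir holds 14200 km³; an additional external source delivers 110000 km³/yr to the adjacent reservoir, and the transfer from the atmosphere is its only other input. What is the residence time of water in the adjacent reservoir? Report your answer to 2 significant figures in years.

0.055 yr

Balance the atmosphere: ΣF_in = 553000 km³/yr.
Transfer to the adjacent reservoir = ΣF_in − (93700 + 309000) = 150300 km³/yr.
Total input to the adjacent reservoir = 150300 + 110000 = 260300 km³/yr; at steady state this equals its total output.
τ = M / F = 14200 / 260300 = 0.05455 yr.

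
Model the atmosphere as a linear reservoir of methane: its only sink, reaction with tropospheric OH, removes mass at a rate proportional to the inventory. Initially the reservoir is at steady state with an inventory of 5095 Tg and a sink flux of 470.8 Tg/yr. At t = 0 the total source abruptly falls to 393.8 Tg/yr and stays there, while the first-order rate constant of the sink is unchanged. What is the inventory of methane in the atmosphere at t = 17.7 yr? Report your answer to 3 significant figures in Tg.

Residence time τ = M₀/F₀ = 10.82 yr. The eventual steady state is M_∞ = M₀·(F₁/F₀) = 5095 × 393.8/470.8 = 4261.7 Tg.
The anomaly ΔM(t) = M(t) − M_∞ decays as ΔM₀·e^(−t/τ) with ΔM₀ = 5095 − 4261.7 = 833.3 Tg.
At t = 17.7 yr, e^(−t/τ) = e^(−1.636) = 0.1948, so ΔM = 162.4 Tg and M = 4261.7 + 162.4 = 4424.1 Tg.

4420 Tg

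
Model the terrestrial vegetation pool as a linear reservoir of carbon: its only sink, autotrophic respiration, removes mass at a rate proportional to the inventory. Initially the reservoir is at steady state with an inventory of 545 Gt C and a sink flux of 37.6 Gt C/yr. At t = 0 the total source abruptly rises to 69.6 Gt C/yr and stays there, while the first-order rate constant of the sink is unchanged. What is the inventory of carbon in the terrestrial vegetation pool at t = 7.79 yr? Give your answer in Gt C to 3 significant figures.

The sink rate constant is k = F₀/M₀ = 37.6/545 = 0.06899 yr⁻¹.
Solving dM/dt = F₁ − kM with M(0) = M₀ gives M(t) = F₁/k + (M₀ − F₁/k)·e^(−kt).
F₁/k = 69.6/0.06899 = 1008.8 Gt C; kt = 0.06899 × 7.79 = 0.5374, e^(−kt) = 0.5842.
M(7.79) = 1008.8 + (545 − 1008.8) × 0.5842 = 1008.8 − 271.0 = 737.84 Gt C.

738 Gt C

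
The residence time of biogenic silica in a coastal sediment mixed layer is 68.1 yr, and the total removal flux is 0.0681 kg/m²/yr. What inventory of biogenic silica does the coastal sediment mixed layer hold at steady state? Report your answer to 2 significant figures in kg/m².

4.6 kg/m²

τ = M/F ⇒ M = τ × F = 68.1 × 0.0681 = 4.638 kg/m².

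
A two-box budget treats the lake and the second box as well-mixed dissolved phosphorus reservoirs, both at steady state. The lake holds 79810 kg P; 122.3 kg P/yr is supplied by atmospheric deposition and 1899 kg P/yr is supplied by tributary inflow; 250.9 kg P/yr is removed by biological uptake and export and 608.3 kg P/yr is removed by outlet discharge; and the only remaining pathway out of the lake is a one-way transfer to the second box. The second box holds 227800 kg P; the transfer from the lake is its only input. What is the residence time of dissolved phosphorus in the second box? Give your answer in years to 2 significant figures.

Balance the lake: ΣF_in = 122.3 + 1899 = 2021.3 kg P/yr.
Transfer to the second box = ΣF_in − (250.9 + 608.3) = 1162.1 kg P/yr.
At steady state the output of the second box equals its input, 1162.1 kg P/yr.
τ = M / F = 227800 / 1162.1 = 196.0 yr.

200 yr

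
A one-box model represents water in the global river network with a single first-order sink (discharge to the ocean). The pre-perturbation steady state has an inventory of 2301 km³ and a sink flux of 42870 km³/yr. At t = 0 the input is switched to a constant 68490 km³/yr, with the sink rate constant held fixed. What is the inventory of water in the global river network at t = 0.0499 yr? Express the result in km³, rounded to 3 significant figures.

Residence time τ = M₀/F₀ = 0.05367 yr. The eventual steady state is M_∞ = M₀·(F₁/F₀) = 2301 × 68490/42870 = 3676.1 km³.
The anomaly ΔM(t) = M(t) − M_∞ decays as ΔM₀·e^(−t/τ) with ΔM₀ = 2301 − 3676.1 = −1375 km³.
At t = 0.0499 yr, e^(−t/τ) = e^(−0.9297) = 0.3947, so ΔM = −542.7 km³ and M = 3676.1 − 542.7 = 3133.4 km³.

3130 km³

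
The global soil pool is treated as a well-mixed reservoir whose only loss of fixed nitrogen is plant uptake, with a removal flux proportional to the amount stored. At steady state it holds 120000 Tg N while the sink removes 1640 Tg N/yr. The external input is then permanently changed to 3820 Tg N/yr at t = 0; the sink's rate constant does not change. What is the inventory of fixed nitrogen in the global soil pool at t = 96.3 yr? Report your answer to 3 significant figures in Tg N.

237000 Tg N

The sink rate constant is k = F₀/M₀ = 1640/120000 = 0.01367 yr⁻¹.
Solving dM/dt = F₁ − kM with M(0) = M₀ gives M(t) = F₁/k + (M₀ − F₁/k)·e^(−kt).
F₁/k = 3820/0.01367 = 279510 Tg N; kt = 0.01367 × 96.3 = 1.316, e^(−kt) = 0.2682.
M(96.3) = 279510 + (120000 − 279510) × 0.2682 = 279510 − 42780 = 236730 Tg N.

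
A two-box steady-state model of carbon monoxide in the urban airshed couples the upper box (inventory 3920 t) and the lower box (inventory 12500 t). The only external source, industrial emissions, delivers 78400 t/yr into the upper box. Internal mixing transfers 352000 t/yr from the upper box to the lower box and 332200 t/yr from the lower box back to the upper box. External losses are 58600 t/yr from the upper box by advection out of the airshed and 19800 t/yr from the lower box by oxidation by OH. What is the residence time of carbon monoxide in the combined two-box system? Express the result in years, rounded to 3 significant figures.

Residence time in the combined system uses the total inventory and the total *external* removal — internal exchanges between the two boxes cancel.
M_total = 3920 + 12500 = 16420 t.
ΣF_external_out = 58600 + 19800 = 78400 t/yr.
τ = M_total / ΣF_ext = 16420 / 78400 = 0.2094 yr.

0.209 yr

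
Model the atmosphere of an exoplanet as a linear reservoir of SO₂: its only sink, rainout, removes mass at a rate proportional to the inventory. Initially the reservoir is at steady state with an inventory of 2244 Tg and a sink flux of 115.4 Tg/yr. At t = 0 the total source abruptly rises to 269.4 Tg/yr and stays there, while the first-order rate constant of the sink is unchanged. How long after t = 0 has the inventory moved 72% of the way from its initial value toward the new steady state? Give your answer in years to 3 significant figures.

τ = M₀/F₀ = 2244/115.4 = 19.45 yr.
The remaining gap fraction is e^(−t/τ); 72% covered ⇒ e^(−t/τ) = 0.280.
t = −τ ln(0.280) = 19.45 × 1.273 = 24.75 yr.

24.8 yr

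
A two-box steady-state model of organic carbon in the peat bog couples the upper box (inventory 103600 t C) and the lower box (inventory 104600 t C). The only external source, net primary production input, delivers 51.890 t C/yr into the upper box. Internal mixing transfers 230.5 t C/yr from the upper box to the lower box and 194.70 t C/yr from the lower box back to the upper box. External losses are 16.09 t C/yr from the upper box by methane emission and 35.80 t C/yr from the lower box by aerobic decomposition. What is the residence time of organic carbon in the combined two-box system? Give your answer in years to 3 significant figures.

4010 yr

For the system as a whole, the A↔B exchange is internal and contributes nothing to the throughput; only the external sinks remove mass.
M_total = 103600 + 104600 = 208200 t C.
ΣF_external_out = 16.09 + 35.80 = 51.890 t C/yr.
τ = M_total / ΣF_ext = 208200 / 51.890 = 4012 yr.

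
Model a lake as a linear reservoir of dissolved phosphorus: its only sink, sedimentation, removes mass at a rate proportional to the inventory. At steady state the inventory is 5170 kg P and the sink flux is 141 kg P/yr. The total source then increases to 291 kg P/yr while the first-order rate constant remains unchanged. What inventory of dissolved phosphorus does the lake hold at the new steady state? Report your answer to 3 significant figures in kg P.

10700 kg P

Rate constant k = F/M = 141 / 5170 = 0.02727 yr⁻¹.
At the new steady state, source = k·M_new ⇒ M_new = 291 / 0.02727 = 10670 kg P.
(Equivalently M_new = M × F_new/F_old = 5170 × 291/141.)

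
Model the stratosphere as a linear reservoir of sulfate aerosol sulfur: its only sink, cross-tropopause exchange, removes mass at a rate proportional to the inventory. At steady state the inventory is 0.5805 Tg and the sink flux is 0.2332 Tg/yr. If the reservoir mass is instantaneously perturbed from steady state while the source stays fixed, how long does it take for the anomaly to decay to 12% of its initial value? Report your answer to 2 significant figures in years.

For a linear reservoir the anomaly decays as exp(−t/τ) with τ = M/F = 0.5805/0.2332 = 2.489 yr.
exp(−t/τ) = 0.12 ⇒ t = −τ ln(0.12) = 2.489 × 2.120 = 5.278 yr.

5.3 yr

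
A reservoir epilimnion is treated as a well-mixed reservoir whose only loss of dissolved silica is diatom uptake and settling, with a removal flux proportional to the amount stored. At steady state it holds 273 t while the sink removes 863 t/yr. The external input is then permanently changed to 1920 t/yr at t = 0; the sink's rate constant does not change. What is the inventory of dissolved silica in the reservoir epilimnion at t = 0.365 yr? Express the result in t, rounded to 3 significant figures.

502 t

The sink rate constant is k = F₀/M₀ = 863/273 = 3.161 yr⁻¹.
Solving dM/dt = F₁ − kM with M(0) = M₀ gives M(t) = F₁/k + (M₀ − F₁/k)·e^(−kt).
F₁/k = 1920/3.161 = 607.37 t; kt = 3.161 × 0.365 = 1.154, e^(−kt) = 0.3154.
M(0.365) = 607.37 + (273 − 607.37) × 0.3154 = 607.37 − 105.5 = 501.90 t.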